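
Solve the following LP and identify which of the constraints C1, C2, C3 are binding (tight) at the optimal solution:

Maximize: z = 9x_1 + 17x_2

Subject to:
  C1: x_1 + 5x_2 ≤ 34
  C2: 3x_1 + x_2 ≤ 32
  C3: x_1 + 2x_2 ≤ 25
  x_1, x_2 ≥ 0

At x_1 = 9, x_2 = 5, compute slack b - a·x for each constraint:
  C1: 34 − 34 = 0  (binding)
  C2: 32 − 32 = 0  (binding)
  C3: 25 − 19 = 6  (slack)

Optimal: x_1 = 9, x_2 = 5
Binding: C1, C2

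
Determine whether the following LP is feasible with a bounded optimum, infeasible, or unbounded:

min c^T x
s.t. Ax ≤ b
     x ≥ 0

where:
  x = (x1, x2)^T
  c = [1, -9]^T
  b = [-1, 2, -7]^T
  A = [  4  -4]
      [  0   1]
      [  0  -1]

Infeasible (no feasible solution exists)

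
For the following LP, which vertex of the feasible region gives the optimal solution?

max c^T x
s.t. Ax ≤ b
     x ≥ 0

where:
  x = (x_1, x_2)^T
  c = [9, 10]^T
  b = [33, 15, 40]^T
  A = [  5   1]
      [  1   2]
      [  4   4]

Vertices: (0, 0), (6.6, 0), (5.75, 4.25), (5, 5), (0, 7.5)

Evaluate the objective at each vertex of the feasible region:
  z(0, 0) = 0
  z(6.6, 0) = 59.4
  z(5.75, 4.25) = 94.25
  z(5, 5) = 95  ←
  z(0, 7.5) = 75
The maximum is at x_1 = 5, x_2 = 5.

(5, 5)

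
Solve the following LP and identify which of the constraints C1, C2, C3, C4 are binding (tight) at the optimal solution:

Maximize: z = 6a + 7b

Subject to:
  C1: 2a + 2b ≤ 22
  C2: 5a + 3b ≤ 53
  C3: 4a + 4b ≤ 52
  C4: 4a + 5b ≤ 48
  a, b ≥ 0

At a = 7, b = 4, compute slack b - a·x for each constraint:
  C1: 22 − 22 = 0  (binding)
  C2: 53 − 47 = 6  (slack)
  C3: 52 − 44 = 8  (slack)
  C4: 48 − 48 = 0  (binding)

Optimal: a = 7, b = 4
Binding: C1, C4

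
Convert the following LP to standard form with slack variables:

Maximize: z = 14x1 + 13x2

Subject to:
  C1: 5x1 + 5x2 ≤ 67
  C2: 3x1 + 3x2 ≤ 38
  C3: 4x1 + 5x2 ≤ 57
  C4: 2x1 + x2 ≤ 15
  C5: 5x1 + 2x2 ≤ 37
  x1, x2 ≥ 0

max z = 14x1 + 13x2

s.t.
  5x1 + 5x2 + s1 = 67
  3x1 + 3x2 + s2 = 38
  4x1 + 5x2 + s3 = 57
  2x1 + x2 + s4 = 15
  5x1 + 2x2 + s5 = 37
  x1, x2, s1, s2, s3, s4, s5 ≥ 0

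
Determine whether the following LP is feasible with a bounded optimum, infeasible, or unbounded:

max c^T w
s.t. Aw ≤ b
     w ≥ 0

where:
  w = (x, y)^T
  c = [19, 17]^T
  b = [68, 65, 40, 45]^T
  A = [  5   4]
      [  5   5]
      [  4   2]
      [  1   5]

Feasible with a bounded optimal solution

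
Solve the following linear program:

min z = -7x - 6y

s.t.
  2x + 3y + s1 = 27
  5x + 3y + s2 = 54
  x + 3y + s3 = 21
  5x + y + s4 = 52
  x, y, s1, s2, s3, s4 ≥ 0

Evaluate the objective at each vertex of the feasible region:
  z(0, 0) = 0
  z(10.4, 0) = -72.8
  z(10.2, 1) = -77.4
  z(9, 3) = -81  ←
  z(6, 5) = -72
  z(0, 7) = -42
The minimum is at x = 9, y = 3.

x = 9, y = 3, z = -81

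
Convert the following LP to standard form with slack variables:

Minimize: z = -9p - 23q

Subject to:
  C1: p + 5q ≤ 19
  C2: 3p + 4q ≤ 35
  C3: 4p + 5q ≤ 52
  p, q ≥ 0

min z = -9p - 23q

s.t.
  p + 5q + s1 = 19
  3p + 4q + s2 = 35
  4p + 5q + s3 = 52
  p, q, s1, s2, s3 ≥ 0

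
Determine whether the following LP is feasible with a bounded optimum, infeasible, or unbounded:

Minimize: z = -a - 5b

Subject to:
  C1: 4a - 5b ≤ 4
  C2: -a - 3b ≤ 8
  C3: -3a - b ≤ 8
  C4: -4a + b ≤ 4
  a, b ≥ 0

Unbounded (objective can decrease without bound)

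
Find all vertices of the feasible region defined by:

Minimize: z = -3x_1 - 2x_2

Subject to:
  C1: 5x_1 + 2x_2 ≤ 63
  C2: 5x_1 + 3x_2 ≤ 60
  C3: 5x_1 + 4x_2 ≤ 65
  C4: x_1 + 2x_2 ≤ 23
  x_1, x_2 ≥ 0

(0, 0), (12, 0), (9, 5), (6.333, 8.333), (0, 11.5)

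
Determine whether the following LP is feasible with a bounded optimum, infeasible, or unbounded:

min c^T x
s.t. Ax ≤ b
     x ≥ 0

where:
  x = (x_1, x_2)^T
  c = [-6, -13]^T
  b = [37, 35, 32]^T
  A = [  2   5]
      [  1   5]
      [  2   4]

Feasible with a bounded optimal solution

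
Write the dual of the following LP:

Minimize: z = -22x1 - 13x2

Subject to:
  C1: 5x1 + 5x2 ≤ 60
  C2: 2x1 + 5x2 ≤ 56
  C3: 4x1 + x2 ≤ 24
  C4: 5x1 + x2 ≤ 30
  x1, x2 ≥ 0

Primal min cᵀx s.t. Ax ≤ b, x ≥ 0  →  Dual max −bᵀy s.t. Aᵀy ≥ −c, y ≥ 0.

Maximize: z = -60y1 - 56y2 - 24y3 - 30y4

Subject to:
  5y1 + 2y2 + 4y3 + 5y4 ≥ 22
  5y1 + 5y2 + y3 + y4 ≥ 13
  y1, y2, y3, y4 ≥ 0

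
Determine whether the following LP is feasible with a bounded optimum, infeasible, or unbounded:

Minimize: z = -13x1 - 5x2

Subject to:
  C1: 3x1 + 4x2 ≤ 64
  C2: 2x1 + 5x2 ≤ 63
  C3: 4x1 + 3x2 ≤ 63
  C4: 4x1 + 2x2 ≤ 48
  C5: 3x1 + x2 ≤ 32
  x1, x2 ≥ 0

Feasible with a bounded optimal solution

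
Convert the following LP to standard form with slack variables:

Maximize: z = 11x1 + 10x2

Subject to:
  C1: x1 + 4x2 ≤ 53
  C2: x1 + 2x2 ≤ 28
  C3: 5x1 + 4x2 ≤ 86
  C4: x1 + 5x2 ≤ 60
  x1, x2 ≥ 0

max z = 11x1 + 10x2

s.t.
  x1 + 4x2 + s1 = 53
  x1 + 2x2 + s2 = 28
  5x1 + 4x2 + s3 = 86
  x1 + 5x2 + s4 = 60
  x1, x2, s1, s2, s3, s4 ≥ 0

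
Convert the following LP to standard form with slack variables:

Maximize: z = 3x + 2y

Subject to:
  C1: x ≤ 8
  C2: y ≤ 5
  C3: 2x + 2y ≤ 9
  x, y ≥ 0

max z = 3x + 2y

s.t.
  x + s1 = 8
  y + s2 = 5
  2x + 2y + s3 = 9
  x, y, s1, s2, s3 ≥ 0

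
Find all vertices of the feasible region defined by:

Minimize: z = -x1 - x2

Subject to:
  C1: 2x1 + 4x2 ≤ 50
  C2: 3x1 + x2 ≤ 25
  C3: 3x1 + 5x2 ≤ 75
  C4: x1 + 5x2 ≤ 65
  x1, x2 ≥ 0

(0, 0), (8.333, 0), (5, 10), (0, 12.5)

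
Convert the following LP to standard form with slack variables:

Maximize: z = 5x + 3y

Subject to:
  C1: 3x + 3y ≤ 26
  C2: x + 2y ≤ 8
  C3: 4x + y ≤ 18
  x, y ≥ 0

max z = 5x + 3y

s.t.
  3x + 3y + s1 = 26
  x + 2y + s2 = 8
  4x + y + s3 = 18
  x, y, s1, s2, s3 ≥ 0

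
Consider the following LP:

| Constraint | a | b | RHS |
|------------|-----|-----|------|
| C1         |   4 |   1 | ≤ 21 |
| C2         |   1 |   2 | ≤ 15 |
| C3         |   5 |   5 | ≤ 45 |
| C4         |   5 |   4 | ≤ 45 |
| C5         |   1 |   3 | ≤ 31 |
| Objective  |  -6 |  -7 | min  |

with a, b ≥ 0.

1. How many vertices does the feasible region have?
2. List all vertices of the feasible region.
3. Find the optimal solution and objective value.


1. 5
2. (0, 0), (5.25, 0), (4, 5), (3, 6), (0, 7.5)
3. a = 3, b = 6, z = -60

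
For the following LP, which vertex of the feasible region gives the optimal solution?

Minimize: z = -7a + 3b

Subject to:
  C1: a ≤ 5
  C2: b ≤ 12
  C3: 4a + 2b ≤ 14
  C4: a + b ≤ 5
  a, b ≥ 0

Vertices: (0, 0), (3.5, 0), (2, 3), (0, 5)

Evaluate the objective at each vertex of the feasible region:
  z(0, 0) = 0
  z(3.5, 0) = -24.5  ←
  z(2, 3) = -5
  z(0, 5) = 15
The minimum is at a = 3.5, b = 0.

(3.5, 0)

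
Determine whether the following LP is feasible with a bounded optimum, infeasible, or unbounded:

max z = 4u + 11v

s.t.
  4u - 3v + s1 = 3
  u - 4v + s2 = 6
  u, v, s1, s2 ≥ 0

Unbounded (objective can increase without bound)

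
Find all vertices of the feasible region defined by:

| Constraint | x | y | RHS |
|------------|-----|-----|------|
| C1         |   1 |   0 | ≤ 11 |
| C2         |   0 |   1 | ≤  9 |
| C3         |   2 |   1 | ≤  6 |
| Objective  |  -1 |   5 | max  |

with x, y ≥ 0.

(0, 0), (3, 0), (0, 6)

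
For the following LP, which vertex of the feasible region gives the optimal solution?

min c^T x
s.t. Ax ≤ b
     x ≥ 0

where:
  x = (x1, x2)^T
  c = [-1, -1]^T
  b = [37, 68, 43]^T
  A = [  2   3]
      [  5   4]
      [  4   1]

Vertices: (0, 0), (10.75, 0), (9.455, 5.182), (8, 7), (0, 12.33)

Evaluate the objective at each vertex of the feasible region:
  z(0, 0) = 0
  z(10.75, 0) = -10.75
  z(9.455, 5.182) = -14.64
  z(8, 7) = -15  ←
  z(0, 12.33) = -12.33
The minimum is at x1 = 8, x2 = 7.

(8, 7)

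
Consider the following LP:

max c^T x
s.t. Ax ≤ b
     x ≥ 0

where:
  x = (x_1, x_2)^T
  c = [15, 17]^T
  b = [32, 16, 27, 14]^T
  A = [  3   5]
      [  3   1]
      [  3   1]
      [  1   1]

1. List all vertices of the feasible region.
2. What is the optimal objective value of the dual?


1. (0, 0), (5.333, 0), (4, 4), (0, 6.4)
2. 128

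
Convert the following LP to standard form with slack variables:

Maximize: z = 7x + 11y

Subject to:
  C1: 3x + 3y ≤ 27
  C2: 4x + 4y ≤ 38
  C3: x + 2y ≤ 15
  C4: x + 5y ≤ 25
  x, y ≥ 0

max z = 7x + 11y

s.t.
  3x + 3y + s1 = 27
  4x + 4y + s2 = 38
  x + 2y + s3 = 15
  x + 5y + s4 = 25
  x, y, s1, s2, s3, s4 ≥ 0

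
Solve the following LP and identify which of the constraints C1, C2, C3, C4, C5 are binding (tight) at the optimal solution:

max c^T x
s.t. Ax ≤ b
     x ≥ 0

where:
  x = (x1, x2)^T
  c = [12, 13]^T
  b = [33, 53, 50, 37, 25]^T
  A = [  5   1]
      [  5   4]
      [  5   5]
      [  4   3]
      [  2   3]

At x1 = 5, x2 = 5, compute slack b - a·x for each constraint:
  C1: 33 − 30 = 3  (slack)
  C2: 53 − 45 = 8  (slack)
  C3: 50 − 50 = 0  (binding)
  C4: 37 − 35 = 2  (slack)
  C5: 25 − 25 = 0  (binding)

Optimal: x1 = 5, x2 = 5
Binding: C3, C5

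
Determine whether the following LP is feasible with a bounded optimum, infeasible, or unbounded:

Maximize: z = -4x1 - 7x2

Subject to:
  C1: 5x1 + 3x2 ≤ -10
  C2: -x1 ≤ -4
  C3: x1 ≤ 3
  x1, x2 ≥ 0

Infeasible (no feasible solution exists)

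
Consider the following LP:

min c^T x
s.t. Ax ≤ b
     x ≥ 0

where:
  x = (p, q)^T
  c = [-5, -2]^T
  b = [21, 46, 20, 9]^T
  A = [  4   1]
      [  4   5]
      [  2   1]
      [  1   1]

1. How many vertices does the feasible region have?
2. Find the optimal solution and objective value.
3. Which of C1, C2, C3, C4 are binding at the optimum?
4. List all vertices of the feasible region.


1. 4
2. p = 4, q = 5, z = -30
3. C1, C4
4. (0, 0), (5.25, 0), (4, 5), (0, 9)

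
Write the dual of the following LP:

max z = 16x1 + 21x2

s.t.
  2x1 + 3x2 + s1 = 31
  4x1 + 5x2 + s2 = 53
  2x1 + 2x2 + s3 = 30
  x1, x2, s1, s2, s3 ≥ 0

Primal max cᵀx s.t. Ax ≤ b, x ≥ 0  →  Dual min bᵀy s.t. Aᵀy ≥ c, y ≥ 0.

Minimize: z = 31y1 + 53y2 + 30y3

Subject to:
  2y1 + 4y2 + 2y3 ≥ 16
  3y1 + 5y2 + 2y3 ≥ 21
  y1, y2, y3 ≥ 0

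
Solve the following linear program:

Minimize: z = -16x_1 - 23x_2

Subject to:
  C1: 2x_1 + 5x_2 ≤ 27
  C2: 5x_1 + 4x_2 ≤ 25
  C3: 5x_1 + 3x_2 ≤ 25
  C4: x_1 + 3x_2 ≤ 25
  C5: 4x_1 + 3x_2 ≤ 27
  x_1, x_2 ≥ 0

Evaluate the objective at each vertex of the feasible region:
  z(0, 0) = 0
  z(5, 0) = -80
  z(1, 5) = -131  ←
  z(0, 5.4) = -124.2
The minimum is at x_1 = 1, x_2 = 5.

x_1 = 1, x_2 = 5, z = -131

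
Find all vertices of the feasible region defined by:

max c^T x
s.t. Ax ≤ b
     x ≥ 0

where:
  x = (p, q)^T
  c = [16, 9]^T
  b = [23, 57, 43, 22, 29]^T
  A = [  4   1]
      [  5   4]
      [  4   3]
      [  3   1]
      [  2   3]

(0, 0), (5.75, 0), (4, 7), (0, 9.667)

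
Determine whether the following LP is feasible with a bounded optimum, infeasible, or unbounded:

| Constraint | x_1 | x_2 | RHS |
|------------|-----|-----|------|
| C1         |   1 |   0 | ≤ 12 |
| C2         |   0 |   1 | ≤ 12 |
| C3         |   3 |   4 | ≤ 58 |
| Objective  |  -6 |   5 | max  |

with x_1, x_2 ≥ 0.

Feasible with a bounded optimal solution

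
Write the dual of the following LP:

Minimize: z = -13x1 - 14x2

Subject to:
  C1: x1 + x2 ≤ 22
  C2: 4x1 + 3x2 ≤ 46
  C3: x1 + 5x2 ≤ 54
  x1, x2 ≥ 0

Primal min cᵀx s.t. Ax ≤ b, x ≥ 0  →  Dual max −bᵀy s.t. Aᵀy ≥ −c, y ≥ 0.

Maximize: z = -22y1 - 46y2 - 54y3

Subject to:
  y1 + 4y2 + y3 ≥ 13
  y1 + 3y2 + 5y3 ≥ 14
  y1, y2, y3 ≥ 0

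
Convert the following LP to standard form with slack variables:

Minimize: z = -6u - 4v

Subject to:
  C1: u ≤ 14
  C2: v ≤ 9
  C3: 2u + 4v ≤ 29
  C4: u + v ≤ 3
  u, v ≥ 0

min z = -6u - 4v

s.t.
  u + s1 = 14
  v + s2 = 9
  2u + 4v + s3 = 29
  u + v + s4 = 3
  u, v, s1, s2, s3, s4 ≥ 0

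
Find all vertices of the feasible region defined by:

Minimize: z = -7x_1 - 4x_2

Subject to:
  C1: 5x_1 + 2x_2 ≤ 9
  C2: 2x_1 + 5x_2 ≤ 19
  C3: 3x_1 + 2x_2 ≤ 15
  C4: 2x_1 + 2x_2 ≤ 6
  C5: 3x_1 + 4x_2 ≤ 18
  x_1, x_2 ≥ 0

(0, 0), (1.8, 0), (1, 2), (0, 3)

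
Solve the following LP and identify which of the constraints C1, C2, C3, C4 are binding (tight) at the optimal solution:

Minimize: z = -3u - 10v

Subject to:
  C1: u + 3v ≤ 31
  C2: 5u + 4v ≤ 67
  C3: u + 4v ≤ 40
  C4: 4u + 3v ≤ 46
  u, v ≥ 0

At u = 4, v = 9, compute slack b - a·x for each constraint:
  C1: 31 − 31 = 0  (binding)
  C2: 67 − 56 = 11  (slack)
  C3: 40 − 40 = 0  (binding)
  C4: 46 − 43 = 3  (slack)

Optimal: u = 4, v = 9
Binding: C1, C3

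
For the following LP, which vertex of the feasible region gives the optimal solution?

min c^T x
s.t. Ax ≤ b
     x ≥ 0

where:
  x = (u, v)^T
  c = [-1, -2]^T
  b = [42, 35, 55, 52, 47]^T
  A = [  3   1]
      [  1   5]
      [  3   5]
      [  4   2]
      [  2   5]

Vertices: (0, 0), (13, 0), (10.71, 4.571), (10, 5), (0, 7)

Evaluate the objective at each vertex of the feasible region:
  z(0, 0) = 0
  z(13, 0) = -13
  z(10.71, 4.571) = -19.86
  z(10, 5) = -20  ←
  z(0, 7) = -14
The minimum is at u = 10, v = 5.

(10, 5)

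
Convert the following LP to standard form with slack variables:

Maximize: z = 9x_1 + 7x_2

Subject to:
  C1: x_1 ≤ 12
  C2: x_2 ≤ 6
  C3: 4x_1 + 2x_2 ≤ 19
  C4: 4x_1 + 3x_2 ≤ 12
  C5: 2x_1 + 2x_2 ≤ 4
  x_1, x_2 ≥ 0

max z = 9x_1 + 7x_2

s.t.
  x_1 + s1 = 12
  x_2 + s2 = 6
  4x_1 + 2x_2 + s3 = 19
  4x_1 + 3x_2 + s4 = 12
  2x_1 + 2x_2 + s5 = 4
  x_1, x_2, s1, s2, s3, s4, s5 ≥ 0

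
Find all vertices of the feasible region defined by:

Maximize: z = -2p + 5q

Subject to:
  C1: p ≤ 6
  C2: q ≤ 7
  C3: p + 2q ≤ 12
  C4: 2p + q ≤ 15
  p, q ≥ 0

(0, 0), (6, 0), (6, 3), (0, 6)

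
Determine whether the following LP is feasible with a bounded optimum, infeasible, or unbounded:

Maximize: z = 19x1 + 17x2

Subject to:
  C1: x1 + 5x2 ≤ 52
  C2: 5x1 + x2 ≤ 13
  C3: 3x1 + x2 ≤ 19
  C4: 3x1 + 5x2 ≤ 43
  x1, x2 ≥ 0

Feasible with a bounded optimal solution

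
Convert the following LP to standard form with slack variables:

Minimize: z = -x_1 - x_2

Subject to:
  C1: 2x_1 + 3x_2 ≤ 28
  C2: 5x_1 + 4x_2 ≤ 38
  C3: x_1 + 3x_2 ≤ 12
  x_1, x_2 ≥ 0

min z = -x_1 - x_2

s.t.
  2x_1 + 3x_2 + s1 = 28
  5x_1 + 4x_2 + s2 = 38
  x_1 + 3x_2 + s3 = 12
  x_1, x_2, s1, s2, s3 ≥ 0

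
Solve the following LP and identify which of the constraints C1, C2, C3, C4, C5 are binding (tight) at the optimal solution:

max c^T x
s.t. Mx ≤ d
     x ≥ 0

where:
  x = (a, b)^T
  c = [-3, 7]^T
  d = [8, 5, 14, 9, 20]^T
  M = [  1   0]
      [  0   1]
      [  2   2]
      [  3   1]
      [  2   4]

At a = 0, b = 5, compute slack b - a·x for each constraint:
  C1: 8 − 0 = 8  (slack)
  C2: 5 − 5 = 0  (binding)
  C3: 14 − 10 = 4  (slack)
  C4: 9 − 5 = 4  (slack)
  C5: 20 − 20 = 0  (binding)

Optimal: a = 0, b = 5
Binding: C2, C5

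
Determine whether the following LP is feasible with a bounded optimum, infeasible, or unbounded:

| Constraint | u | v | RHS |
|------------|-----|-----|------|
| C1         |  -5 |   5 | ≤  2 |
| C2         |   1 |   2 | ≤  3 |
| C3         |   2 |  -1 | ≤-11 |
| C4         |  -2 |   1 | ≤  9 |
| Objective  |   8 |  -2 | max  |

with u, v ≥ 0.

Infeasible (no feasible solution exists)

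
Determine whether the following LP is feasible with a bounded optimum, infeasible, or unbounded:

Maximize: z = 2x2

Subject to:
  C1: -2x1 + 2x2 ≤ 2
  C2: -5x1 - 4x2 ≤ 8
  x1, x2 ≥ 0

Unbounded (objective can increase without bound)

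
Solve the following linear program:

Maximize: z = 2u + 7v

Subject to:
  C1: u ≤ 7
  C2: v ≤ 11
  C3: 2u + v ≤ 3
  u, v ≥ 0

Evaluate the objective at each vertex of the feasible region:
  z(0, 0) = 0
  z(1.5, 0) = 3
  z(0, 3) = 21  ←
The maximum is at u = 0, v = 3.

u = 0, v = 3, z = 21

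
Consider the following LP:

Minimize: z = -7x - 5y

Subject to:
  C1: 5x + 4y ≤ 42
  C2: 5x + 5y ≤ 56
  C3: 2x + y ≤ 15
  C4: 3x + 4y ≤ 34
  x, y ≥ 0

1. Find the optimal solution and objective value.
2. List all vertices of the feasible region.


1. x = 6, y = 3, z = -57
2. (0, 0), (7.5, 0), (6, 3), (4, 5.5), (0, 8.5)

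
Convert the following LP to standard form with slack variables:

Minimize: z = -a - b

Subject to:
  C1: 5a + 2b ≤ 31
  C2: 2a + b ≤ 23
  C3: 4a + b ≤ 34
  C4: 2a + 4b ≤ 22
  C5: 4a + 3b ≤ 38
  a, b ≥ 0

min z = -a - b

s.t.
  5a + 2b + s1 = 31
  2a + b + s2 = 23
  4a + b + s3 = 34
  2a + 4b + s4 = 22
  4a + 3b + s5 = 38
  a, b, s1, s2, s3, s4, s5 ≥ 0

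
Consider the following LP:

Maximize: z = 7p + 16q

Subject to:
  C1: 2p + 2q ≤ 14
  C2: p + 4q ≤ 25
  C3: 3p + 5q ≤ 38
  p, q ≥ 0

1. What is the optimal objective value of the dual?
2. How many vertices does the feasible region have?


1. 103
2. 4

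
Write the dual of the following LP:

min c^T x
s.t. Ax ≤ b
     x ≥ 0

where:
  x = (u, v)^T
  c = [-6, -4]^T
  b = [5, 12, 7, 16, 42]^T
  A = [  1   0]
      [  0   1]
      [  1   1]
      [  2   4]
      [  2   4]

Primal min cᵀx s.t. Ax ≤ b, x ≥ 0  →  Dual max −bᵀy s.t. Aᵀy ≥ −c, y ≥ 0.

Maximize: z = -5y1 - 12y2 - 7y3 - 16y4 - 42y5

Subject to:
  y1 + y3 + 2y4 + 2y5 ≥ 6
  y2 + y3 + 4y4 + 4y5 ≥ 4
  y1, y2, y3, y4, y5 ≥ 0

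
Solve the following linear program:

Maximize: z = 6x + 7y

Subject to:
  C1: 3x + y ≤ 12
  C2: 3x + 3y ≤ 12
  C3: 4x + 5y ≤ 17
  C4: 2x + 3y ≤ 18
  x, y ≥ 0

Evaluate the objective at each vertex of the feasible region:
  z(0, 0) = 0
  z(4, 0) = 24
  z(3, 1) = 25  ←
  z(0, 3.4) = 23.8
The maximum is at x = 3, y = 1.

x = 3, y = 1, z = 25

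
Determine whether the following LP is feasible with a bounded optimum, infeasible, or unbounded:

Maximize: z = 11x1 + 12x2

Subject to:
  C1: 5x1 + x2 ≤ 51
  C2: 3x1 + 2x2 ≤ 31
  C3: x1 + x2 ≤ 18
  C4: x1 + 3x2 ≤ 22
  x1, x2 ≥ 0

Feasible with a bounded optimal solution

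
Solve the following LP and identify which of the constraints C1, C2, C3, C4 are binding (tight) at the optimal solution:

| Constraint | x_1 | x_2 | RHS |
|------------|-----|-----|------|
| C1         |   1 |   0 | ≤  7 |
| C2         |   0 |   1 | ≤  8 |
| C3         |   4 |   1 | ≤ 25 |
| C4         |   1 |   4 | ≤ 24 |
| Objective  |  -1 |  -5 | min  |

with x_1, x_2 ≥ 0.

At x_1 = 0, x_2 = 6, compute slack b - a·x for each constraint:
  C1: 7 − 0 = 7  (slack)
  C2: 8 − 6 = 2  (slack)
  C3: 25 − 6 = 19  (slack)
  C4: 24 − 24 = 0  (binding)

Optimal: x_1 = 0, x_2 = 6
Binding: C4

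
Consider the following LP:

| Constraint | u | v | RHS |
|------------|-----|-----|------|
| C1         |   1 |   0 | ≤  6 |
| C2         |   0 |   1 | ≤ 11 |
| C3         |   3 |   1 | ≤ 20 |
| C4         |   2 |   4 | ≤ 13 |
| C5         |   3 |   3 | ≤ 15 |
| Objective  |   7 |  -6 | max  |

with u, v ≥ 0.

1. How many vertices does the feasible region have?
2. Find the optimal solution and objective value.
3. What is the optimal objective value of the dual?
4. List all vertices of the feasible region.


1. 4
2. u = 5, v = 0, z = 35
3. 35
4. (0, 0), (5, 0), (3.5, 1.5), (0, 3.25)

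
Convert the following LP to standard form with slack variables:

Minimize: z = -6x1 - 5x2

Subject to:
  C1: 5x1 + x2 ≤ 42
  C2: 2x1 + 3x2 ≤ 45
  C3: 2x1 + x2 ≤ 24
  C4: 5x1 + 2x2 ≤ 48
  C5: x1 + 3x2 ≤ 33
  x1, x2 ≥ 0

min z = -6x1 - 5x2

s.t.
  5x1 + x2 + s1 = 42
  2x1 + 3x2 + s2 = 45
  2x1 + x2 + s3 = 24
  5x1 + 2x2 + s4 = 48
  x1 + 3x2 + s5 = 33
  x1, x2, s1, s2, s3, s4, s5 ≥ 0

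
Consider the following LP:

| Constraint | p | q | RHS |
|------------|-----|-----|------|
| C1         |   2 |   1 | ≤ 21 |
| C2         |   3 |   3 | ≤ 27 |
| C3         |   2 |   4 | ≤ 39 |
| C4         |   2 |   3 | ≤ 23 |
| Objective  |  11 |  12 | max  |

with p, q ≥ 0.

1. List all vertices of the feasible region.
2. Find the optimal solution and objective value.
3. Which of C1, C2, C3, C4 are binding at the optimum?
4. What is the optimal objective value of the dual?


1. (0, 0), (9, 0), (4, 5), (0, 7.667)
2. p = 4, q = 5, z = 104
3. C2, C4
4. 104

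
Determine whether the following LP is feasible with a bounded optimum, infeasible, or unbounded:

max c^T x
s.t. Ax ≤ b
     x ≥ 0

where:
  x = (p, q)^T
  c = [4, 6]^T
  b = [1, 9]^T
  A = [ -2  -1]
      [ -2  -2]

Unbounded (objective can increase without bound)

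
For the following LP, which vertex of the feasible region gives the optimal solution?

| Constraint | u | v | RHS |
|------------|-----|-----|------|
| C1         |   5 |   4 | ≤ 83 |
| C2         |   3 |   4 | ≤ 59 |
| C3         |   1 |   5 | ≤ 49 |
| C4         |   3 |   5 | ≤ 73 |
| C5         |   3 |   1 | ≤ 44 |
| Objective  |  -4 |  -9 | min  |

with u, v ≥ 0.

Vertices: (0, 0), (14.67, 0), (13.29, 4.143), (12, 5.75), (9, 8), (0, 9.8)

Evaluate the objective at each vertex of the feasible region:
  z(0, 0) = 0
  z(14.67, 0) = -58.67
  z(13.29, 4.143) = -90.43
  z(12, 5.75) = -99.75
  z(9, 8) = -108  ←
  z(0, 9.8) = -88.2
The minimum is at u = 9, v = 8.

(9, 8)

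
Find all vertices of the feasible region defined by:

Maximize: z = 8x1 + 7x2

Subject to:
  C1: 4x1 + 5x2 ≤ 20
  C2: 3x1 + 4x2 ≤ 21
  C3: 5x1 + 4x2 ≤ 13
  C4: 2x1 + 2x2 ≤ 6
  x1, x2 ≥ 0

(0, 0), (2.6, 0), (1, 2), (0, 3)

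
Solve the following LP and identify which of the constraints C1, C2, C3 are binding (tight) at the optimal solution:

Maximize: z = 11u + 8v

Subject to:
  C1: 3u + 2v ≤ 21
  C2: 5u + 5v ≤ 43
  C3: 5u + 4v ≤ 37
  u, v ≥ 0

At u = 5, v = 3, compute slack b - a·x for each constraint:
  C1: 21 − 21 = 0  (binding)
  C2: 43 − 40 = 3  (slack)
  C3: 37 − 37 = 0  (binding)

Optimal: u = 5, v = 3
Binding: C1, C3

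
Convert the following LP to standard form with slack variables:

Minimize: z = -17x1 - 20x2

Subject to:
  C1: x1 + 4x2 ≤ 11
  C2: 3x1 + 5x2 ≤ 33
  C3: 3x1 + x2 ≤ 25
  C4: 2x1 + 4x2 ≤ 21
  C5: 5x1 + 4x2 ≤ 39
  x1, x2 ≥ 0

min z = -17x1 - 20x2

s.t.
  x1 + 4x2 + s1 = 11
  3x1 + 5x2 + s2 = 33
  3x1 + x2 + s3 = 25
  2x1 + 4x2 + s4 = 21
  5x1 + 4x2 + s5 = 39
  x1, x2, s1, s2, s3, s4, s5 ≥ 0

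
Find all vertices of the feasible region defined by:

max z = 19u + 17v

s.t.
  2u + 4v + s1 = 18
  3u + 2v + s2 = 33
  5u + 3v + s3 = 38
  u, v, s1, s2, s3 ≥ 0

(0, 0), (7.6, 0), (7, 1), (0, 4.5)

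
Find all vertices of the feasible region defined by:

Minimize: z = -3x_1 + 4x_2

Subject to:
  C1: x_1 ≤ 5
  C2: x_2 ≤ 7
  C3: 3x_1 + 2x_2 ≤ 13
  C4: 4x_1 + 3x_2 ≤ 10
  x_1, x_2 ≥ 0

(0, 0), (2.5, 0), (0, 3.333)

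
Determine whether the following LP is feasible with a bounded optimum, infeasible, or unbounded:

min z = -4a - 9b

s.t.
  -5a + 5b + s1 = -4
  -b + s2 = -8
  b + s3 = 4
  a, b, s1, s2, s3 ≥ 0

Infeasible (no feasible solution exists)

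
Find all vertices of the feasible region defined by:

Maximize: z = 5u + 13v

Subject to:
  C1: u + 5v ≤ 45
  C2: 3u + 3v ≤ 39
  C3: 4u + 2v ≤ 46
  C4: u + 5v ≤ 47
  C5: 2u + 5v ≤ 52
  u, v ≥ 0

(0, 0), (11.5, 0), (10, 3), (5, 8), (0, 9)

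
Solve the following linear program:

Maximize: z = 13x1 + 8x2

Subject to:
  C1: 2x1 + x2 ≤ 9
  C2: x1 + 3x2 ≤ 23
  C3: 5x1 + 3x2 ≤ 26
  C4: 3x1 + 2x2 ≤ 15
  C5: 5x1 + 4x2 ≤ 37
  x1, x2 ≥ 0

Evaluate the objective at each vertex of the feasible region:
  z(0, 0) = 0
  z(4.5, 0) = 58.5
  z(3, 3) = 63  ←
  z(0, 7.5) = 60
The maximum is at x1 = 3, x2 = 3.

x1 = 3, x2 = 3, z = 63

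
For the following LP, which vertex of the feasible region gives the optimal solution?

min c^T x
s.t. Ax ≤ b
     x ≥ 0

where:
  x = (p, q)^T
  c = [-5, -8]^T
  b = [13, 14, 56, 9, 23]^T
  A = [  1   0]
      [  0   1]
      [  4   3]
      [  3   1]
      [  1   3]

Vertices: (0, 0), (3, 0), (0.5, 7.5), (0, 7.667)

Evaluate the objective at each vertex of the feasible region:
  z(0, 0) = 0
  z(3, 0) = -15
  z(0.5, 7.5) = -62.5  ←
  z(0, 7.667) = -61.33
The minimum is at p = 0.5, q = 7.5.

(0.5, 7.5)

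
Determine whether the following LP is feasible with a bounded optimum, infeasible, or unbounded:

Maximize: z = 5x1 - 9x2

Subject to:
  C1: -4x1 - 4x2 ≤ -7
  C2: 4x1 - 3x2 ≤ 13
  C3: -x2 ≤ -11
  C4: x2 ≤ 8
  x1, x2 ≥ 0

Infeasible (no feasible solution exists)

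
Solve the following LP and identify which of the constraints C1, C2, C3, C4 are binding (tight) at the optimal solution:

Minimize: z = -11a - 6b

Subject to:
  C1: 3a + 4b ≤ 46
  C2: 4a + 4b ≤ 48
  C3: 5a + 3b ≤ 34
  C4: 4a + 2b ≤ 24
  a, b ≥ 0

At a = 2, b = 8, compute slack b - a·x for each constraint:
  C1: 46 − 38 = 8  (slack)
  C2: 48 − 40 = 8  (slack)
  C3: 34 − 34 = 0  (binding)
  C4: 24 − 24 = 0  (binding)

Optimal: a = 2, b = 8
Binding: C3, C4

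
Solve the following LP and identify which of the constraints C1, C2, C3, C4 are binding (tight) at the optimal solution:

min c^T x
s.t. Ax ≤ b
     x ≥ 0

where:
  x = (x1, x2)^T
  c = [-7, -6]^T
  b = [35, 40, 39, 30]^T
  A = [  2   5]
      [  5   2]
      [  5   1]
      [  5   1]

At x1 = 5, x2 = 5, compute slack b - a·x for each constraint:
  C1: 35 − 35 = 0  (binding)
  C2: 40 − 35 = 5  (slack)
  C3: 39 − 30 = 9  (slack)
  C4: 30 − 30 = 0  (binding)

Optimal: x1 = 5, x2 = 5
Binding: C1, C4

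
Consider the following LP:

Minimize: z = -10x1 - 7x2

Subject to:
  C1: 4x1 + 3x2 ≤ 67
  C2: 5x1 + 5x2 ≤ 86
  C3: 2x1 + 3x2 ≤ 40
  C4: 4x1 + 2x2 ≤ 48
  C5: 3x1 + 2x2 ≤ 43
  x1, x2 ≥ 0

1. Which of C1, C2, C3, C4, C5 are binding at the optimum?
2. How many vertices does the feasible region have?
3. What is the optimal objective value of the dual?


1. C3, C4
2. 4
3. -136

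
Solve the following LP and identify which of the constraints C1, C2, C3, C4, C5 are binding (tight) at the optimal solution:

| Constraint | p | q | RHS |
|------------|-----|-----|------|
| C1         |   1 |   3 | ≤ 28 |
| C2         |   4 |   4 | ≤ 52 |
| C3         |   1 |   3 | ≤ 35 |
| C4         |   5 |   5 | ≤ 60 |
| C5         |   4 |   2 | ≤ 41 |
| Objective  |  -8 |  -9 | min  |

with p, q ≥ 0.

At p = 4, q = 8, compute slack b - a·x for each constraint:
  C1: 28 − 28 = 0  (binding)
  C2: 52 − 48 = 4  (slack)
  C3: 35 − 28 = 7  (slack)
  C4: 60 − 60 = 0  (binding)
  C5: 41 − 32 = 9  (slack)

Optimal: p = 4, q = 8
Binding: C1, C4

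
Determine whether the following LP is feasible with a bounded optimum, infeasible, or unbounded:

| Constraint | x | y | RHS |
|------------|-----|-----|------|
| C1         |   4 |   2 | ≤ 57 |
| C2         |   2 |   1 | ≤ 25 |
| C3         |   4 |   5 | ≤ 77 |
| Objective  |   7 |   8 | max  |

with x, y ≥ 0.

Feasible with a bounded optimal solution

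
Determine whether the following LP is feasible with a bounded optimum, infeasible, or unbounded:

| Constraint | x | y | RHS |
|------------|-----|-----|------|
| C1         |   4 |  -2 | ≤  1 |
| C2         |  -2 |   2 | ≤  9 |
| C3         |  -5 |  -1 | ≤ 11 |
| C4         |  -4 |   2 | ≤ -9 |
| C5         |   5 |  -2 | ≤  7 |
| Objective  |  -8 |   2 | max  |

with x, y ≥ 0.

Infeasible (no feasible solution exists)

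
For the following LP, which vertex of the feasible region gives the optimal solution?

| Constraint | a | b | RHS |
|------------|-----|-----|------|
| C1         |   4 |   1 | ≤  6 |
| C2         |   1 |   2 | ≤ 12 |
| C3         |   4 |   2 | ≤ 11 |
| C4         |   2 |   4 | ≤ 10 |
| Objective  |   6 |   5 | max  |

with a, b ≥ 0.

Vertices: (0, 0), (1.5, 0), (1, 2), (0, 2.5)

Evaluate the objective at each vertex of the feasible region:
  z(0, 0) = 0
  z(1.5, 0) = 9
  z(1, 2) = 16  ←
  z(0, 2.5) = 12.5
The maximum is at a = 1, b = 2.

(1, 2)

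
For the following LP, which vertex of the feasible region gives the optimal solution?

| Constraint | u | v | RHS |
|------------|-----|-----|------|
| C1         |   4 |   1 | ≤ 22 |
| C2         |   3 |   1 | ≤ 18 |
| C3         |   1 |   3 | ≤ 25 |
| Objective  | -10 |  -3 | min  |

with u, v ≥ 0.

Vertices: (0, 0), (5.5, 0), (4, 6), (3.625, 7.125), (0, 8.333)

Evaluate the objective at each vertex of the feasible region:
  z(0, 0) = 0
  z(5.5, 0) = -55
  z(4, 6) = -58  ←
  z(3.625, 7.125) = -57.62
  z(0, 8.333) = -25
The minimum is at u = 4, v = 6.

(4, 6)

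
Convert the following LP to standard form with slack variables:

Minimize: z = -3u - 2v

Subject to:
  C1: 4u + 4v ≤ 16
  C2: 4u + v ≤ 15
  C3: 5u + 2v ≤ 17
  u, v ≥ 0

min z = -3u - 2v

s.t.
  4u + 4v + s1 = 16
  4u + v + s2 = 15
  5u + 2v + s3 = 17
  u, v, s1, s2, s3 ≥ 0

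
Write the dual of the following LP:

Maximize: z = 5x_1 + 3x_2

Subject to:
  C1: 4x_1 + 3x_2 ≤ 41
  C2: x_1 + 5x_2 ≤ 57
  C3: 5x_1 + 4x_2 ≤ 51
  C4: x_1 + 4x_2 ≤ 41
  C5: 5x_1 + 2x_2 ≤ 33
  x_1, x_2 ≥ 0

Primal max cᵀx s.t. Ax ≤ b, x ≥ 0  →  Dual min bᵀy s.t. Aᵀy ≥ c, y ≥ 0.

Minimize: z = 41y1 + 57y2 + 51y3 + 41y4 + 33y5

Subject to:
  4y1 + y2 + 5y3 + y4 + 5y5 ≥ 5
  3y1 + 5y2 + 4y3 + 4y4 + 2y5 ≥ 3
  y1, y2, y3, y4, y5 ≥ 0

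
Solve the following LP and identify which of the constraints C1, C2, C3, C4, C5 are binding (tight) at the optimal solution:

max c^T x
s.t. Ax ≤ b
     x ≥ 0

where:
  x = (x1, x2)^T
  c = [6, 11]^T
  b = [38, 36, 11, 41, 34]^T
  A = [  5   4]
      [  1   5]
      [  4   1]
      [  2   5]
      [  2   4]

At x1 = 1, x2 = 7, compute slack b - a·x for each constraint:
  C1: 38 − 33 = 5  (slack)
  C2: 36 − 36 = 0  (binding)
  C3: 11 − 11 = 0  (binding)
  C4: 41 − 37 = 4  (slack)
  C5: 34 − 30 = 4  (slack)

Optimal: x1 = 1, x2 = 7
Binding: C2, C3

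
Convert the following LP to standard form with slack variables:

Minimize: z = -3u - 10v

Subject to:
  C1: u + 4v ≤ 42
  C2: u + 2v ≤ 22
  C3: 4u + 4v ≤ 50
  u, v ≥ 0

min z = -3u - 10v

s.t.
  u + 4v + s1 = 42
  u + 2v + s2 = 22
  4u + 4v + s3 = 50
  u, v, s1, s2, s3 ≥ 0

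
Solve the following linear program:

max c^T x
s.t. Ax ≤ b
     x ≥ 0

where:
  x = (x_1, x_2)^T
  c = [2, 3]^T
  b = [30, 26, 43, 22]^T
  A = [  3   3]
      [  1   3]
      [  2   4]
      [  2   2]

Evaluate the objective at each vertex of the feasible region:
  z(0, 0) = 0
  z(10, 0) = 20
  z(2, 8) = 28  ←
  z(0, 8.667) = 26
The maximum is at x_1 = 2, x_2 = 8.

x_1 = 2, x_2 = 8, z = 28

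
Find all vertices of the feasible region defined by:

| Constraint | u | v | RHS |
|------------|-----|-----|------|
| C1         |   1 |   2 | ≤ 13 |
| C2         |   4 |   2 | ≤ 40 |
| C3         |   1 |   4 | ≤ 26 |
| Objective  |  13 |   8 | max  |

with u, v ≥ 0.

(0, 0), (10, 0), (9, 2), (0, 6.5)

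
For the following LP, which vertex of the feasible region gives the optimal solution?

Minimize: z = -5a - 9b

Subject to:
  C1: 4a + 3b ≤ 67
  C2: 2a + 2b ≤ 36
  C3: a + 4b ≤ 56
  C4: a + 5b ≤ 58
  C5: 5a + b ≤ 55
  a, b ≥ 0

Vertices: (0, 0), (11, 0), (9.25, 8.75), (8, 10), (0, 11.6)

Evaluate the objective at each vertex of the feasible region:
  z(0, 0) = 0
  z(11, 0) = -55
  z(9.25, 8.75) = -125
  z(8, 10) = -130  ←
  z(0, 11.6) = -104.4
The minimum is at a = 8, b = 10.

(8, 10)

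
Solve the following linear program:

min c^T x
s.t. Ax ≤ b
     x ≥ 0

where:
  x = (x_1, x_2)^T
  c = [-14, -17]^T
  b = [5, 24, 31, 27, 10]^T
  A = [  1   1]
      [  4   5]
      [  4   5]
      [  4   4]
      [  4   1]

Evaluate the objective at each vertex of the feasible region:
  z(0, 0) = 0
  z(2.5, 0) = -35
  z(1.667, 3.333) = -80
  z(1, 4) = -82  ←
  z(0, 4.8) = -81.6
The minimum is at x_1 = 1, x_2 = 4.

x_1 = 1, x_2 = 4, z = -82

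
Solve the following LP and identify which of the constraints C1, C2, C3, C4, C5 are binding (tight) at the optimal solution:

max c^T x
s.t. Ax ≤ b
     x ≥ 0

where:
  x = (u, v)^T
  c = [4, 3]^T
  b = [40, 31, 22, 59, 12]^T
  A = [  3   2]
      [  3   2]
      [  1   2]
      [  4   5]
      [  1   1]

At u = 7, v = 5, compute slack b - a·x for each constraint:
  C1: 40 − 31 = 9  (slack)
  C2: 31 − 31 = 0  (binding)
  C3: 22 − 17 = 5  (slack)
  C4: 59 − 53 = 6  (slack)
  C5: 12 − 12 = 0  (binding)

Optimal: u = 7, v = 5
Binding: C2, C5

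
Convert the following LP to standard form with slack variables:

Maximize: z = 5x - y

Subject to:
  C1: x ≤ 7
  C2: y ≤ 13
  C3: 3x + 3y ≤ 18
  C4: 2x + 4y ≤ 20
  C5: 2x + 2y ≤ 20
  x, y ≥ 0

max z = 5x - y

s.t.
  x + s1 = 7
  y + s2 = 13
  3x + 3y + s3 = 18
  2x + 4y + s4 = 20
  2x + 2y + s5 = 20
  x, y, s1, s2, s3, s4, s5 ≥ 0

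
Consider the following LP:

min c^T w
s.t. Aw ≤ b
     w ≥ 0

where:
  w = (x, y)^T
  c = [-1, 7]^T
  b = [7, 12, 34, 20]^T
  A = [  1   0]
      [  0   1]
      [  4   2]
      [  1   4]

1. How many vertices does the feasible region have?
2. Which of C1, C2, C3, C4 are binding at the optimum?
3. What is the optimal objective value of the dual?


1. 5
2. C1
3. -7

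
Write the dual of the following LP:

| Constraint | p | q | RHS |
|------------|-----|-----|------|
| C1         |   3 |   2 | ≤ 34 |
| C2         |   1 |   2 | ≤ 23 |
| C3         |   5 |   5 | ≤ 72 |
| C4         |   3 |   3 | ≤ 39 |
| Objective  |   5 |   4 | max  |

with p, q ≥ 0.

Primal max cᵀx s.t. Ax ≤ b, x ≥ 0  →  Dual min bᵀy s.t. Aᵀy ≥ c, y ≥ 0.

Minimize: z = 34y1 + 23y2 + 72y3 + 39y4

Subject to:
  3y1 + y2 + 5y3 + 3y4 ≥ 5
  2y1 + 2y2 + 5y3 + 3y4 ≥ 4
  y1, y2, y3, y4 ≥ 0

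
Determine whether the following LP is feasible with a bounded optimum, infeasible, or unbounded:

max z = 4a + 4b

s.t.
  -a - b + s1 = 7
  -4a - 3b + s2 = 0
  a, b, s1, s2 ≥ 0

Unbounded (objective can increase without bound)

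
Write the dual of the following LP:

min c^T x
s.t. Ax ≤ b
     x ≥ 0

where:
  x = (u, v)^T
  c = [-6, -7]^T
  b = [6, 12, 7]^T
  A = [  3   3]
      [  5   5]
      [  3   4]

Primal min cᵀx s.t. Ax ≤ b, x ≥ 0  →  Dual max −bᵀy s.t. Aᵀy ≥ −c, y ≥ 0.

Maximize: z = -6y1 - 12y2 - 7y3

Subject to:
  3y1 + 5y2 + 3y3 ≥ 6
  3y1 + 5y2 + 4y3 ≥ 7
  y1, y2, y3 ≥ 0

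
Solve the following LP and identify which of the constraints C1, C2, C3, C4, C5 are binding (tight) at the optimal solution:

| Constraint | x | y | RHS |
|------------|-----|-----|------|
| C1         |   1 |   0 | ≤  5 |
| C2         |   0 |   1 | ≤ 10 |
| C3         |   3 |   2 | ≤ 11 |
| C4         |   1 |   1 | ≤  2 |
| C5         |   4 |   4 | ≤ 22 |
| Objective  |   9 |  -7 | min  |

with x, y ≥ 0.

At x = 0, y = 2, compute slack b - a·x for each constraint:
  C1: 5 − 0 = 5  (slack)
  C2: 10 − 2 = 8  (slack)
  C3: 11 − 4 = 7  (slack)
  C4: 2 − 2 = 0  (binding)
  C5: 22 − 8 = 14  (slack)

Optimal: x = 0, y = 2
Binding: C4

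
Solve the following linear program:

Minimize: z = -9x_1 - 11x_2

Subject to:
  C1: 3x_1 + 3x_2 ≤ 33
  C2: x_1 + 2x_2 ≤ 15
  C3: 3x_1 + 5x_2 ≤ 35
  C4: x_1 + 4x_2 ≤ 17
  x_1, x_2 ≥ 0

Evaluate the objective at each vertex of the feasible region:
  z(0, 0) = 0
  z(11, 0) = -99
  z(10, 1) = -101  ←
  z(7.857, 2.286) = -95.86
  z(0, 4.25) = -46.75
The minimum is at x_1 = 10, x_2 = 1.

x_1 = 10, x_2 = 1, z = -101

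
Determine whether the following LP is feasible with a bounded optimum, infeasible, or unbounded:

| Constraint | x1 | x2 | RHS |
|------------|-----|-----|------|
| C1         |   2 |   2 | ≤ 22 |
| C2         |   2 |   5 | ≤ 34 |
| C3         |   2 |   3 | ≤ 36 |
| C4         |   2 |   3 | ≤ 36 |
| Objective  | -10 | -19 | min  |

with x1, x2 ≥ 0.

Feasible with a bounded optimal solution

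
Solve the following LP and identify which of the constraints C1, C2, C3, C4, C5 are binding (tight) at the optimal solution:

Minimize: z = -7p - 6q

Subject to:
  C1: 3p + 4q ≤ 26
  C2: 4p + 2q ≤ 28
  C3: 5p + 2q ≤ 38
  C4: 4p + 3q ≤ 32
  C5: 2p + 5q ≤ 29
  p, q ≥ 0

At p = 6, q = 2, compute slack b - a·x for each constraint:
  C1: 26 − 26 = 0  (binding)
  C2: 28 − 28 = 0  (binding)
  C3: 38 − 34 = 4  (slack)
  C4: 32 − 30 = 2  (slack)
  C5: 29 − 22 = 7  (slack)

Optimal: p = 6, q = 2
Binding: C1, C2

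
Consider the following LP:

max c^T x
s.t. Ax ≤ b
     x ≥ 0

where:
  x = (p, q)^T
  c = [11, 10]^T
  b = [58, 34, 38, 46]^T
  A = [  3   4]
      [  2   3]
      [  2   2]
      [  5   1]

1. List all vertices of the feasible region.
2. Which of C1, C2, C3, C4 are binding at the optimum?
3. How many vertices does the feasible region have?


1. (0, 0), (9.2, 0), (8, 6), (0, 11.33)
2. C2, C4
3. 4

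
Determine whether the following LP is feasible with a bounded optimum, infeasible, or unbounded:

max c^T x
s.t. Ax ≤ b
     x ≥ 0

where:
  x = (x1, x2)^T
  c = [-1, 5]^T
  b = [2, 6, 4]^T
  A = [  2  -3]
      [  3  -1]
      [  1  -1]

Unbounded (objective can increase without bound)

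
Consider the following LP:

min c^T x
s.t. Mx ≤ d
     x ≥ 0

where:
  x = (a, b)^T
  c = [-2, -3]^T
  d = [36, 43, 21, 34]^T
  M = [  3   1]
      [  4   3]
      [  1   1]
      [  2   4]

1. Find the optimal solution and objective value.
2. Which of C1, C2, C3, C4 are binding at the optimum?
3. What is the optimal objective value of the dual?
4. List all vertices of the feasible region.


1. a = 7, b = 5, z = -29
2. C2, C4
3. -29
4. (0, 0), (10.75, 0), (7, 5), (0, 8.5)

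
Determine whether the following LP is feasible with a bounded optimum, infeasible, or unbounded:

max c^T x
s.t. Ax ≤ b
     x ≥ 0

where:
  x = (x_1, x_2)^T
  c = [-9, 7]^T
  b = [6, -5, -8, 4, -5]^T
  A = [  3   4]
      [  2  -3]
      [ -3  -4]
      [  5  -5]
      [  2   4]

Infeasible (no feasible solution exists)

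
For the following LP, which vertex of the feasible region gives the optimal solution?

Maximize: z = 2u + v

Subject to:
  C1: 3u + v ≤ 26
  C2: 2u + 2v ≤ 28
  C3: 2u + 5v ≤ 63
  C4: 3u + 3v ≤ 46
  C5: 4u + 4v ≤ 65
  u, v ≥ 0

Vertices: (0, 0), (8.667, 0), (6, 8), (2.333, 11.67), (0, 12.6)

Evaluate the objective at each vertex of the feasible region:
  z(0, 0) = 0
  z(8.667, 0) = 17.33
  z(6, 8) = 20  ←
  z(2.333, 11.67) = 16.33
  z(0, 12.6) = 12.6
The maximum is at u = 6, v = 8.

(6, 8)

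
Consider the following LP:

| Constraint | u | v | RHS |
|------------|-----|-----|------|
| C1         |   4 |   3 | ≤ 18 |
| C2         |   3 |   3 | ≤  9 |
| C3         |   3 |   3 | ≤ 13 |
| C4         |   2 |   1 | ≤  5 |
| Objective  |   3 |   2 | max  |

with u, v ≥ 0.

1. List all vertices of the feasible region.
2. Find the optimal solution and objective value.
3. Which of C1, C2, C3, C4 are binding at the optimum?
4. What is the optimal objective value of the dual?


1. (0, 0), (2.5, 0), (2, 1), (0, 3)
2. u = 2, v = 1, z = 8
3. C2, C4
4. 8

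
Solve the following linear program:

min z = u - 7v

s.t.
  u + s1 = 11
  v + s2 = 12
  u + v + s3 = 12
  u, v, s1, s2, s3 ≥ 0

Evaluate the objective at each vertex of the feasible region:
  z(0, 0) = 0
  z(11, 0) = 11
  z(11, 1) = 4
  z(0, 12) = -84  ←
The minimum is at u = 0, v = 12.

u = 0, v = 12, z = -84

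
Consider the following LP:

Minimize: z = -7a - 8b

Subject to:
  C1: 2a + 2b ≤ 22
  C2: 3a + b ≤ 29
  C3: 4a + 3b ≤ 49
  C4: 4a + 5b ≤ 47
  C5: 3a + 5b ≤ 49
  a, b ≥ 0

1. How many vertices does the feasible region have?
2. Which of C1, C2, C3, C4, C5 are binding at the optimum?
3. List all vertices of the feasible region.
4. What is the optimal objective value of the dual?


1. 5
2. C1, C4
3. (0, 0), (9.667, 0), (9, 2), (8, 3), (0, 9.4)
4. -80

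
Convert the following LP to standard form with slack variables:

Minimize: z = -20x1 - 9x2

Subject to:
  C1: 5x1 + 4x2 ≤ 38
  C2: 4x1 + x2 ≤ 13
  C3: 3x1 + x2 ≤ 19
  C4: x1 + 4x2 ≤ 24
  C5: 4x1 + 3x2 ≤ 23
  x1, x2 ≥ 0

min z = -20x1 - 9x2

s.t.
  5x1 + 4x2 + s1 = 38
  4x1 + x2 + s2 = 13
  3x1 + x2 + s3 = 19
  x1 + 4x2 + s4 = 24
  4x1 + 3x2 + s5 = 23
  x1, x2, s1, s2, s3, s4, s5 ≥ 0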